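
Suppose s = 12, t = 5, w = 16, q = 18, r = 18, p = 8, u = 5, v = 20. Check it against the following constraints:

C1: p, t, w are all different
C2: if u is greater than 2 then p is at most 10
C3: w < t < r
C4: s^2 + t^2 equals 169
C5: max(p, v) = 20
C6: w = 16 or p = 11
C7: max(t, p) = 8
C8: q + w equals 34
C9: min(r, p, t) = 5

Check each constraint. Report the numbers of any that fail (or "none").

The assignment fails constraint 3.

C1: values 8, 5, 16 are pairwise distinct  true
C2: u = 5 > 2, so we need p ≤ 10; p = 8 ≤ 10  true
C3: values 16, 5, 18; w = 16 is not < t = 5  false
C4: s^2 + t^2 = 12^2 + 5^2 = 144 + 25 = 169  true
C5: max(8, 20) = 20  true
C6: w = 16 = 16 (first disjunct)  true
C7: max(5, 8) = 8  true
C8: q + w = 18 + 16 = 34  true
C9: min(18, 8, 5) = 5  true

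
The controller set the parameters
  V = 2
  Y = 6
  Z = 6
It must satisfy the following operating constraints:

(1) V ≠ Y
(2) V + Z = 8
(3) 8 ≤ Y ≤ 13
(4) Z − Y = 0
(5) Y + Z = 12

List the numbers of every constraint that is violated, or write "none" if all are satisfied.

(1) V = 2, Y = 6; distinct  holds
(2) V + Z = 2 + 6 = 8  holds
(3) Y = 6 is outside [8, 13]  fails
(4) Z − Y = 6 − 6 = 0  holds
(5) Y + Z = 6 + 6 = 12  holds

Constraint 3 does not hold.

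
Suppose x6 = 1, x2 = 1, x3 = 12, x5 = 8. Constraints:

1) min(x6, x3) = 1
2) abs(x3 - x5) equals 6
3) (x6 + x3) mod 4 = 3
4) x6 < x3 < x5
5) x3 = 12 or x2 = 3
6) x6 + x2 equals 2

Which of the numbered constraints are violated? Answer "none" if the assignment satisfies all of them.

Violated: 2, 3, and 4.

1) min(1, 12) = 1  OK
2) abs(12 - 8) = 4, not 6  FAIL
3) x6 + x3 = 13; 13 mod 4 = 1, not 3  FAIL
4) values 1, 12, 8; x3 = 12 is not < x5 = 8  FAIL
5) x3 = 12 = 12 (first disjunct)  OK
6) x6 + x2 = 1 + 1 = 2  OK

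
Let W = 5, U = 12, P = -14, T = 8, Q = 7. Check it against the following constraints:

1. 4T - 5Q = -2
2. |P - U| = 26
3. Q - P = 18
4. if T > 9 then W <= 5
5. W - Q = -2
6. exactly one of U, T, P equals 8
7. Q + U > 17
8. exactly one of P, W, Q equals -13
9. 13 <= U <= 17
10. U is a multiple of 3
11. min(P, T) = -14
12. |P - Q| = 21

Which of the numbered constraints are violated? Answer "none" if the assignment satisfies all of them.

1. 4T - 5Q = 4(8) - 5(7) = -3, not -2 — does not hold.
2. |-14 - 12| = 26 — holds.
3. Q - P = 7 - (-14) = 21, not 18 — does not hold.
4. T = 8, not > 9; antecedent false, conditional vacuously true — holds.
5. W - Q = 5 - 7 = -2 — holds.
6. U=12, T=8, P=-14; 1 of them equals 8 — holds.
7. Q + U = 7 + 12 = 19; 19 > 17 — holds.
8. P=-14, W=5, Q=7; 0 of them equal -13, not exactly one — does not hold.
9. U = 12 is outside [13, 17] — does not hold.
10. 12 / 3 = 4, so 3 divides 12 — holds.
11. min(-14, 8) = -14 — holds.
12. |-14 - 7| = 21 — holds.

Violated: 1, 3, 8, and 9.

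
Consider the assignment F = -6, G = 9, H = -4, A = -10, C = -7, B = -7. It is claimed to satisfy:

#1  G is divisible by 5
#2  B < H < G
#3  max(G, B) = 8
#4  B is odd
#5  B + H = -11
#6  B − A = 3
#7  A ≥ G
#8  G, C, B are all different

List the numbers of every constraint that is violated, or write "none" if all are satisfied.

#1 9 = 5×1 + 4, so 5 does not divide 9  fails
#2 values -7 < -4 < 9  holds
#3 max(9, -7) = 9, not 8  fails
#4 B = -7 is odd  holds
#5 B + H = -7 + (-4) = -11  holds
#6 B − A = -7 − (-10) = 3  holds
#7 A = -10, G = 9; -10 < 9 (want ≥)  fails
#8 C = B = -7, not all different  fails

Violated: 1, 3, 7, 8.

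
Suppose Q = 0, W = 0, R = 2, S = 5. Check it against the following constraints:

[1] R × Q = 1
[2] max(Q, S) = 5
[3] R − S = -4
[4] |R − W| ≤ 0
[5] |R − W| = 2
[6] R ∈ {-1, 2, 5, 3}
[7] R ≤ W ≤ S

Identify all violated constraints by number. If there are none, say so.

[1] R × Q = 2 × 0 = 0, not 1 — violated.
[2] max(0, 5) = 5 — OK.
[3] R − S = 2 − 5 = -3, not -4 — violated.
[4] |2 − 0| = 2; 2 > 0, exceeds bound 0 — violated.
[5] |2 − 0| = 2 — OK.
[6] R = 2 is in {-1, 2, 5, 3} — OK.
[7] values 2, 0, 5; R = 2 is not ≤ W = 0 — violated.

The assignment fails constraints 1, 3, 4, 7.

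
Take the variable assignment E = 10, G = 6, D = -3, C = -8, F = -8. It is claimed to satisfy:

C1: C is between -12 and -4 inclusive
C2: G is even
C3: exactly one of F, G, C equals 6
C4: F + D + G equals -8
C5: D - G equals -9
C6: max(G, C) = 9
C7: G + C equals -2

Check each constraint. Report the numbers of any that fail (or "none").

C1: C = -8 lies in [-12, -4]  true
C2: G = 6 is even  true
C3: F=-8, G=6, C=-8; 1 of them equals 6  true
C4: F + D + G = -8 + (-3) + 6 = -5, not -8  false
C5: D - G = -3 - 6 = -9  true
C6: max(6, -8) = 6, not 9  false
C7: G + C = 6 + (-8) = -2  true

The assignment fails constraints 4 and 6.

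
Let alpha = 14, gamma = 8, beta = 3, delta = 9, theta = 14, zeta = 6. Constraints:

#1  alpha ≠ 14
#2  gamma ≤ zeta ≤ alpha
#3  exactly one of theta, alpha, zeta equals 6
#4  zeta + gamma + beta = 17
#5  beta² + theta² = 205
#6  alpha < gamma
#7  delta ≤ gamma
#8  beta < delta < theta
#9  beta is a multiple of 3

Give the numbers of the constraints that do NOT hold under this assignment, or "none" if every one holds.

No — constraints 1, 2, 6, and 7 are not satisfied.

#1 alpha = 14, but 14 is required to differ — does not hold.
#2 values 8, 6, 14; gamma = 8 is not ≤ zeta = 6 — does not hold.
#3 theta=14, alpha=14, zeta=6; 1 of them equals 6 — holds.
#4 zeta + gamma + beta = 6 + 8 + 3 = 17 — holds.
#5 beta² + theta² = 3² + 14² = 9 + 196 = 205 — holds.
#6 alpha = 14, gamma = 8; 14 ≥ 8 (want <) — does not hold.
#7 delta = 9, gamma = 8; 9 > 8 (want ≤) — does not hold.
#8 values 3 < 9 < 14 — holds.
#9 3 / 3 = 1, so 3 divides 3 — holds.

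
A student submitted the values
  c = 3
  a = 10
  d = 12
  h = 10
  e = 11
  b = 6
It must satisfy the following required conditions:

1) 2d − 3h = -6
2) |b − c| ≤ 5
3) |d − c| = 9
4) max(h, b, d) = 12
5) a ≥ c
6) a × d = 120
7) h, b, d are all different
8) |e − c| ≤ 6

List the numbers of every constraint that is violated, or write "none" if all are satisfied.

Constraint 8 does not hold.

1) 2d − 3h = 2(12) − 3(10) = -6  ✔
2) |6 − 3| = 3; 3 ≤ 5  ✔
3) |12 − 3| = 9  ✔
4) max(10, 6, 12) = 12  ✔
5) a = 10, c = 3; 10 ≥ 3  ✔
6) a × d = 10 × 12 = 120  ✔
7) values 10, 6, 12 are pairwise distinct  ✔
8) |11 − 3| = 8; 8 > 6, exceeds bound 6  ✘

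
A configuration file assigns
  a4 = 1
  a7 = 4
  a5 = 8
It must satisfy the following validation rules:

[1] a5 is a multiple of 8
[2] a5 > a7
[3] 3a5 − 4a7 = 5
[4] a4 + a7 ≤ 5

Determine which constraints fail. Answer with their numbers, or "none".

[1] 8 / 8 = 1, so 8 divides 8  ✓
[2] a5 = 8, a7 = 4; 8 > 4  ✓
[3] 3a5 − 4a7 = 3(8) − 4(4) = 8, not 5  ✗
[4] a4 + a7 = 1 + 4 = 5; 5 ≤ 5  ✓

Constraint 3 does not hold.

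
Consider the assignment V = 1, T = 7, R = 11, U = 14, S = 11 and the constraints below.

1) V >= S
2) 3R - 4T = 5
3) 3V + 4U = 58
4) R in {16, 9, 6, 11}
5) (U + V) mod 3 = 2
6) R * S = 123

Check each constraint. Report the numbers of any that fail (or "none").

1) V = 1, S = 11; 1 < 11 (want ≥)  ✘
2) 3R - 4T = 3(11) - 4(7) = 5  ✔
3) 3V + 4U = 3(1) + 4(14) = 59, not 58  ✘
4) R = 11 is in {16, 9, 6, 11}  ✔
5) U + V = 15; 15 mod 3 = 0, not 2  ✘
6) R * S = 11 * 11 = 121, not 123  ✘

The assignment fails constraints 1, 3, 5, 6.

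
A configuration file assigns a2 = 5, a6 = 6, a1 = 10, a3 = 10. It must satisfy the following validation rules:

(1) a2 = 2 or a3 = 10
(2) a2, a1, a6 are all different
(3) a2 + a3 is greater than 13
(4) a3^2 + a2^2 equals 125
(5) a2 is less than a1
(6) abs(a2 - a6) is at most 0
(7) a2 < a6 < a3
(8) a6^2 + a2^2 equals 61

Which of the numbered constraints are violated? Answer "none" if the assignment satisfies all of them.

The assignment fails constraint 6.

(1) a2 = 5 ≠ 2, but a3 = 10 = 10 (second disjunct) — OK.
(2) values 5, 10, 6 are pairwise distinct — OK.
(3) a2 + a3 = 5 + 10 = 15; 15 > 13 — OK.
(4) a3^2 + a2^2 = 10^2 + 5^2 = 100 + 25 = 125 — OK.
(5) a2 = 5, a1 = 10; 5 < 10 — OK.
(6) abs(5 - 6) = 1; 1 > 0, exceeds bound 0 — violated.
(7) values 5 < 6 < 10 — OK.
(8) a6^2 + a2^2 = 6^2 + 5^2 = 36 + 25 = 61 — OK.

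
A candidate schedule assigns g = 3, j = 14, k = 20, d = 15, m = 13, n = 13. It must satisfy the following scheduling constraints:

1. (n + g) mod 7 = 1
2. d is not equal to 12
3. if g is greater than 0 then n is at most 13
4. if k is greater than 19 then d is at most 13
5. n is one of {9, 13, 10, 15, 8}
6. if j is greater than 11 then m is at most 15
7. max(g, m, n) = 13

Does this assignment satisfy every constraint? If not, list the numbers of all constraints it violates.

The assignment fails constraints 1 and 4.

1. n + g = 16; 16 mod 7 = 2, not 1 — does not hold.
2. d = 15, and 15 ≠ 12 — holds.
3. g = 3 > 0, so we need n ≤ 13; n = 13 ≤ 13 — holds.
4. k = 20 > 19, so we need d ≤ 13; but d = 15 > 13 — does not hold.
5. n = 13 is in {9, 13, 10, 15, 8} — holds.
6. j = 14 > 11, so we need m ≤ 15; m = 13 ≤ 15 — holds.
7. max(3, 13, 13) = 13 — holds.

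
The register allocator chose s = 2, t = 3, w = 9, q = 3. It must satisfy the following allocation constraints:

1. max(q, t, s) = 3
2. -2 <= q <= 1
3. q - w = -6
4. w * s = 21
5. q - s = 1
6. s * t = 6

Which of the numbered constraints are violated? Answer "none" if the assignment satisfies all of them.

1. max(3, 3, 2) = 3 — holds.
2. q = 3 is outside [-2, 1] — does not hold.
3. q - w = 3 - 9 = -6 — holds.
4. w * s = 9 * 2 = 18, not 21 — does not hold.
5. q - s = 3 - 2 = 1 — holds.
6. s * t = 2 * 3 = 6 — holds.

Violated: 2 and 4.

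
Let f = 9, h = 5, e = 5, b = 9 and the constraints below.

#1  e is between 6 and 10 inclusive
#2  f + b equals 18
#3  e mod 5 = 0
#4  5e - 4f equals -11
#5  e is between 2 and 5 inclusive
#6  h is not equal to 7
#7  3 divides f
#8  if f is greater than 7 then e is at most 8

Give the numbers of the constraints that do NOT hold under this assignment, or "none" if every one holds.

#1 e = 5 is outside [6, 10] — violated.
#2 f + b = 9 + 9 = 18 — satisfied.
#3 5 mod 5 = 0 — satisfied.
#4 5e - 4f = 5(5) - 4(9) = -11 — satisfied.
#5 e = 5 lies in [2, 5] — satisfied.
#6 h = 5, and 5 ≠ 7 — satisfied.
#7 9 / 3 = 3, so 3 divides 9 — satisfied.
#8 f = 9 > 7, so we need e ≤ 8; e = 5 ≤ 8 — satisfied.

Constraint 1 is violated.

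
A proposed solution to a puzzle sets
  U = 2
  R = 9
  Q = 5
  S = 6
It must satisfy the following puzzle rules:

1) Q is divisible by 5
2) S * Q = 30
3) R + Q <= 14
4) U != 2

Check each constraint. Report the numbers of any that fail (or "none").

1) 5 / 5 = 1, so 5 divides 5 — holds.
2) S * Q = 6 * 5 = 30 — holds.
3) R + Q = 9 + 5 = 14; 14 ≤ 14 — holds.
4) U = 2, but 2 is required to differ — does not hold.

The assignment fails constraint 4.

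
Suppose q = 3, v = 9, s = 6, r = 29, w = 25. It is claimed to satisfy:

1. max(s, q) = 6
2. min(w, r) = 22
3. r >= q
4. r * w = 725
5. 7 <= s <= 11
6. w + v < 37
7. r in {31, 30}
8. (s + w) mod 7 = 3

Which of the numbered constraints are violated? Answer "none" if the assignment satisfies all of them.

The assignment fails constraints 2, 5, and 7.

1. max(6, 3) = 6 — holds.
2. min(25, 29) = 25, not 22 — fails.
3. r = 29, q = 3; 29 ≥ 3 — holds.
4. r * w = 29 * 25 = 725 — holds.
5. s = 6 is outside [7, 11] — fails.
6. w + v = 25 + 9 = 34; 34 < 37 — holds.
7. r = 29 is not in {31, 30} — fails.
8. s + w = 31; 31 mod 7 = 3 — holds.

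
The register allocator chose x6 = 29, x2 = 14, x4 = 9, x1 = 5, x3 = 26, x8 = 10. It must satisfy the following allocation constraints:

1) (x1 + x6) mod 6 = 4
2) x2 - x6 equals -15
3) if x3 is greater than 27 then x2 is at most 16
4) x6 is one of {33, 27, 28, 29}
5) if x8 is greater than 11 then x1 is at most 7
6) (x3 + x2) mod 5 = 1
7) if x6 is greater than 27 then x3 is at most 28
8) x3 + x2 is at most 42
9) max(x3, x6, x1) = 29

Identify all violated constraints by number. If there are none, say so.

1) x1 + x6 = 34; 34 mod 6 = 4 — holds.
2) x2 - x6 = 14 - 29 = -15 — holds.
3) x3 = 26, not > 27; antecedent false, conditional vacuously true — holds.
4) x6 = 29 is in {33, 27, 28, 29} — holds.
5) x8 = 10, not > 11; antecedent false, conditional vacuously true — holds.
6) x3 + x2 = 40; 40 mod 5 = 0, not 1 — does not hold.
7) x6 = 29 > 27, so we need x3 ≤ 28; x3 = 26 ≤ 28 — holds.
8) x3 + x2 = 26 + 14 = 40; 40 ≤ 42 — holds.
9) max(26, 29, 5) = 29 — holds.

The assignment fails constraint 6.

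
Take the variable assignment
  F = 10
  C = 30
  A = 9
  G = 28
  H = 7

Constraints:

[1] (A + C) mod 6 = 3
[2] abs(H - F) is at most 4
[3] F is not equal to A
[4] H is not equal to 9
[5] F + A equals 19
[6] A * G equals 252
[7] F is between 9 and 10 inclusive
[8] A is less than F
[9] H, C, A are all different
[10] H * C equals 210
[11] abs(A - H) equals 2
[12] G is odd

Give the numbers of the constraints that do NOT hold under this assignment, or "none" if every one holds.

[1] A + C = 39; 39 mod 6 = 3 — holds.
[2] abs(7 - 10) = 3; 3 ≤ 4 — holds.
[3] F = 10, A = 9; distinct — holds.
[4] H = 7, and 7 ≠ 9 — holds.
[5] F + A = 10 + 9 = 19 — holds.
[6] A * G = 9 * 28 = 252 — holds.
[7] F = 10 lies in [9, 10] — holds.
[8] A = 9, F = 10; 9 < 10 — holds.
[9] values 7, 30, 9 are pairwise distinct — holds.
[10] H * C = 7 * 30 = 210 — holds.
[11] abs(9 - 7) = 2 — holds.
[12] G = 28 is even — fails.

Constraint 12 is violated.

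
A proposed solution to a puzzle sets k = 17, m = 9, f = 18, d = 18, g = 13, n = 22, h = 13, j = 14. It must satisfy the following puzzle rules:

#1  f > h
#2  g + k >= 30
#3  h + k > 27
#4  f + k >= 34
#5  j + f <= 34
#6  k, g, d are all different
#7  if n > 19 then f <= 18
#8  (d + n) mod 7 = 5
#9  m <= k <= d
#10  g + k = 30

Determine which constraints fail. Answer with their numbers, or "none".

#1 f = 18, h = 13; 18 > 13 — holds.
#2 g + k = 13 + 17 = 30; 30 ≥ 30 — holds.
#3 h + k = 13 + 17 = 30; 30 > 27 — holds.
#4 f + k = 18 + 17 = 35; 35 ≥ 34 — holds.
#5 j + f = 14 + 18 = 32; 32 ≤ 34 — holds.
#6 values 17, 13, 18 are pairwise distinct — holds.
#7 n = 22 > 19, so we need f ≤ 18; f = 18 ≤ 18 — holds.
#8 d + n = 40; 40 mod 7 = 5 — holds.
#9 values 9 <= 17 <= 18 — holds.
#10 g + k = 13 + 17 = 30 — holds.

No violations.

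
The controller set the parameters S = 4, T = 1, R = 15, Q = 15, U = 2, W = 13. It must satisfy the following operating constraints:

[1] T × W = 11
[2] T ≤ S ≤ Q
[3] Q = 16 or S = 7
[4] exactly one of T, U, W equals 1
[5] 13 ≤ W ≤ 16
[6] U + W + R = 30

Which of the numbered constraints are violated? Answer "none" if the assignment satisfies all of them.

Violated: 1, 3.

[1] T × W = 1 × 13 = 13, not 11  FAIL
[2] values 1 ≤ 4 ≤ 15  OK
[3] Q = 15 ≠ 16 and S = 4 ≠ 7; both disjuncts false  FAIL
[4] T=1, U=2, W=13; 1 of them equals 1  OK
[5] W = 13 lies in [13, 16]  OK
[6] U + W + R = 2 + 13 + 15 = 30  OK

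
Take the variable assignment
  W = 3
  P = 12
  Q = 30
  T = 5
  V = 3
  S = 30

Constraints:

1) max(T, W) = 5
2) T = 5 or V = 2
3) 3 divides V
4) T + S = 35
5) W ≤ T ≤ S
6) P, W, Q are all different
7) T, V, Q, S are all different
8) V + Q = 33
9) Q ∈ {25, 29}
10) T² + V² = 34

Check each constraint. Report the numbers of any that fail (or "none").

1) max(5, 3) = 5 — OK.
2) T = 5 = 5 (first disjunct) — OK.
3) 3 / 3 = 1, so 3 divides 3 — OK.
4) T + S = 5 + 30 = 35 — OK.
5) values 3 ≤ 5 ≤ 30 — OK.
6) values 12, 3, 30 are pairwise distinct — OK.
7) Q = S = 30, not all different — violated.
8) V + Q = 3 + 30 = 33 — OK.
9) Q = 30 is not in {25, 29} — violated.
10) T² + V² = 5² + 3² = 25 + 9 = 34 — OK.

The assignment fails constraints 7 and 9.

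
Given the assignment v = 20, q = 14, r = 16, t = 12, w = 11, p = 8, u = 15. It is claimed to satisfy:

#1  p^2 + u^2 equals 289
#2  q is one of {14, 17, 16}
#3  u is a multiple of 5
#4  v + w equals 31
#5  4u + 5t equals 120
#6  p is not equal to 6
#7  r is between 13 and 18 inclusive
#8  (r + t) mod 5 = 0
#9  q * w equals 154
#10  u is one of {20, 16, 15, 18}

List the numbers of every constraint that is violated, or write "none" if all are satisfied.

The assignment fails constraint 8.

#1 p^2 + u^2 = 8^2 + 15^2 = 64 + 225 = 289 — satisfied.
#2 q = 14 is in {14, 17, 16} — satisfied.
#3 15 / 5 = 3, so 5 divides 15 — satisfied.
#4 v + w = 20 + 11 = 31 — satisfied.
#5 4u + 5t = 4(15) + 5(12) = 120 — satisfied.
#6 p = 8, and 8 ≠ 6 — satisfied.
#7 r = 16 lies in [13, 18] — satisfied.
#8 r + t = 28; 28 mod 5 = 3, not 0 — violated.
#9 q * w = 14 * 11 = 154 — satisfied.
#10 u = 15 is in {20, 16, 15, 18} — satisfied.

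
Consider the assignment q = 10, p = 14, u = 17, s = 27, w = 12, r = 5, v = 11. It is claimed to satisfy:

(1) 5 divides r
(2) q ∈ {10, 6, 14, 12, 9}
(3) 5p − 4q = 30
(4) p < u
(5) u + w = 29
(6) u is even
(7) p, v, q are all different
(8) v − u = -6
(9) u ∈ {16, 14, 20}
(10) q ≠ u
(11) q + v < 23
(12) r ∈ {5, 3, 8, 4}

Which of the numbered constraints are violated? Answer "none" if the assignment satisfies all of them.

(1) 5 / 5 = 1, so 5 divides 5 — holds.
(2) q = 10 is in {10, 6, 14, 12, 9} — holds.
(3) 5p − 4q = 5(14) − 4(10) = 30 — holds.
(4) p = 14, u = 17; 14 < 17 — holds.
(5) u + w = 17 + 12 = 29 — holds.
(6) u = 17 is odd — fails.
(7) values 14, 11, 10 are pairwise distinct — holds.
(8) v − u = 11 − 17 = -6 — holds.
(9) u = 17 is not in {16, 14, 20} — fails.
(10) q = 10, u = 17; distinct — holds.
(11) q + v = 10 + 11 = 21; 21 < 23 — holds.
(12) r = 5 is in {5, 3, 8, 4} — holds.

Constraints 6 and 9 do not hold.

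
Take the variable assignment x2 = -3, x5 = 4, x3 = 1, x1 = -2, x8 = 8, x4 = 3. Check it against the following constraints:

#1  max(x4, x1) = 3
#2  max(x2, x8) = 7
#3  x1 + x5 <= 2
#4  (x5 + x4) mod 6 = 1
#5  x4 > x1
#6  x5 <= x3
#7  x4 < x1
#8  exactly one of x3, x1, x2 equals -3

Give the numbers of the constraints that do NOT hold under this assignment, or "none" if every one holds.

#1 max(3, -2) = 3 — satisfied.
#2 max(-3, 8) = 8, not 7 — violated.
#3 x1 + x5 = -2 + 4 = 2; 2 ≤ 2 — satisfied.
#4 x5 + x4 = 7; 7 mod 6 = 1 — satisfied.
#5 x4 = 3, x1 = -2; 3 > -2 — satisfied.
#6 x5 = 4, x3 = 1; 4 > 1 (want ≤) — violated.
#7 x4 = 3, x1 = -2; 3 ≥ -2 (want <) — violated.
#8 x3=1, x1=-2, x2=-3; 1 of them equals -3 — satisfied.

Constraints 2, 6, 7 do not hold.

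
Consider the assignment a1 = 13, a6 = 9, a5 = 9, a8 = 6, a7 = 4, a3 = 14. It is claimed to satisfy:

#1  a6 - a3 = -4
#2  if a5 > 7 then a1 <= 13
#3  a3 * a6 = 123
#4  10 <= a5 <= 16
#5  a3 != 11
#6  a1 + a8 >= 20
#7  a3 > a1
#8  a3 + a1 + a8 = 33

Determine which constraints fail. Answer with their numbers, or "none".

#1 a6 - a3 = 9 - 14 = -5, not -4 — violated.
#2 a5 = 9 > 7, so we need a1 ≤ 13; a1 = 13 ≤ 13 — satisfied.
#3 a3 * a6 = 14 * 9 = 126, not 123 — violated.
#4 a5 = 9 is outside [10, 16] — violated.
#5 a3 = 14, and 14 ≠ 11 — satisfied.
#6 a1 + a8 = 13 + 6 = 19; 19 < 20, bound 20 not met — violated.
#7 a3 = 14, a1 = 13; 14 > 13 — satisfied.
#8 a3 + a1 + a8 = 14 + 13 + 6 = 33 — satisfied.

Violated: 1, 3, 4, and 6.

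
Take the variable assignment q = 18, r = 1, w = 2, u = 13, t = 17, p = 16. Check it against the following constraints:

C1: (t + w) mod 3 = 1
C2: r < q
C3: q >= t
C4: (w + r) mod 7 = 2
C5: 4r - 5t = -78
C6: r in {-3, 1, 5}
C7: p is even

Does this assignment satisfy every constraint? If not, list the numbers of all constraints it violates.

Constraints 4, 5 are violated.

C1: t + w = 19; 19 mod 3 = 1 — holds.
C2: r = 1, q = 18; 1 < 18 — holds.
C3: q = 18, t = 17; 18 ≥ 17 — holds.
C4: w + r = 3; 3 mod 7 = 3, not 2 — fails.
C5: 4r - 5t = 4(1) - 5(17) = -81, not -78 — fails.
C6: r = 1 is in {-3, 1, 5} — holds.
C7: p = 16 is even — holds.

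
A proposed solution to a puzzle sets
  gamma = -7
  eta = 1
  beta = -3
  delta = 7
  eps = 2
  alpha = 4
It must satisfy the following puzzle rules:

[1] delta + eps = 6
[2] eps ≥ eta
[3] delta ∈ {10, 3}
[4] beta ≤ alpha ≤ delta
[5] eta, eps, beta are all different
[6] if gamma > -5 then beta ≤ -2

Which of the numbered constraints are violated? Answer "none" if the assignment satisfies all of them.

Constraints 1 and 3 do not hold.

[1] delta + eps = 7 + 2 = 9, not 6  FAIL
[2] eps = 2, eta = 1; 2 ≥ 1  OK
[3] delta = 7 is not in {10, 3}  FAIL
[4] values -3 ≤ 4 ≤ 7  OK
[5] values 1, 2, -3 are pairwise distinct  OK
[6] gamma = -7, not > -5; antecedent false, conditional vacuously true  OK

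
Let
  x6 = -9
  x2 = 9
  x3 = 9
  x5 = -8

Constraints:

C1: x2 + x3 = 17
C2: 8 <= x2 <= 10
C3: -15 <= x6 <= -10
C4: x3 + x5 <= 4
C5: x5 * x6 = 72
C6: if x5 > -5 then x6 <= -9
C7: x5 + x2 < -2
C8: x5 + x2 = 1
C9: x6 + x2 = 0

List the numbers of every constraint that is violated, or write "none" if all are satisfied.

The assignment fails constraints 1, 3, and 7.

C1: x2 + x3 = 9 + 9 = 18, not 17  false
C2: x2 = 9 lies in [8, 10]  true
C3: x6 = -9 is outside [-15, -10]  false
C4: x3 + x5 = 9 + (-8) = 1; 1 ≤ 4  true
C5: x5 * x6 = -8 * (-9) = 72  true
C6: x5 = -8, not > -5; antecedent false, conditional vacuously true  true
C7: x5 + x2 = -8 + 9 = 1; 1 ≥ -2, bound -2 not met  false
C8: x5 + x2 = -8 + 9 = 1  true
C9: x6 + x2 = -9 + 9 = 0  true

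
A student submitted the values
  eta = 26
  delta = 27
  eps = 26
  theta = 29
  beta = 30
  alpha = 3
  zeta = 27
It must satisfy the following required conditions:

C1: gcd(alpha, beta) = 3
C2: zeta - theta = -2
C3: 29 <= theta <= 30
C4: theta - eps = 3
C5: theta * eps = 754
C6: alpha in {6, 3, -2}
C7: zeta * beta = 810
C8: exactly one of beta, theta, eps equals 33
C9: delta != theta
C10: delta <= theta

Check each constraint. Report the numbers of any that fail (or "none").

The assignment fails constraint 8.

C1: gcd(3, 30) = 3 — satisfied.
C2: zeta - theta = 27 - 29 = -2 — satisfied.
C3: theta = 29 lies in [29, 30] — satisfied.
C4: theta - eps = 29 - 26 = 3 — satisfied.
C5: theta * eps = 29 * 26 = 754 — satisfied.
C6: alpha = 3 is in {6, 3, -2} — satisfied.
C7: zeta * beta = 27 * 30 = 810 — satisfied.
C8: beta=30, theta=29, eps=26; 0 of them equal 33, not exactly one — violated.
C9: delta = 27, theta = 29; distinct — satisfied.
C10: delta = 27, theta = 29; 27 ≤ 29 — satisfied.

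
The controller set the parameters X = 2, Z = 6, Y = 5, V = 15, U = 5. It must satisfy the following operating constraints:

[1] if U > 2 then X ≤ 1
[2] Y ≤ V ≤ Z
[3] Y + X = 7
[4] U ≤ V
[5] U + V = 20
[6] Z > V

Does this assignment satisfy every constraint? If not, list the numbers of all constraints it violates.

The assignment fails constraints 1, 2, and 6.

[1] U = 5 > 2, so we need X ≤ 1; but X = 2 > 1 — fails.
[2] values 5, 15, 6; V = 15 is not ≤ Z = 6 — fails.
[3] Y + X = 5 + 2 = 7 — holds.
[4] U = 5, V = 15; 5 ≤ 15 — holds.
[5] U + V = 5 + 15 = 20 — holds.
[6] Z = 6, V = 15; 6 ≤ 15 (want >) — fails.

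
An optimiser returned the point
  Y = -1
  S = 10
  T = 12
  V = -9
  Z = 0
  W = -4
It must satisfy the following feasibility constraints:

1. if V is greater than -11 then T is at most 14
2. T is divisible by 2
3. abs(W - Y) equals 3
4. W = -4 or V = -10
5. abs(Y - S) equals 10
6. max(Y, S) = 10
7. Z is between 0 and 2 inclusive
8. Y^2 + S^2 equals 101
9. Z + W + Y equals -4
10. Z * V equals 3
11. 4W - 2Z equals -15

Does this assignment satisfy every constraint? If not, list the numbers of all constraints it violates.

Constraints 5, 9, 10, and 11 are violated.

1. V = -9 > -11, so we need T ≤ 14; T = 12 ≤ 14 — OK.
2. 12 / 2 = 6, so 2 divides 12 — OK.
3. abs(-4 - (-1)) = 3 — OK.
4. W = -4 = -4 (first disjunct) — OK.
5. abs(-1 - 10) = 11, not 10 — violated.
6. max(-1, 10) = 10 — OK.
7. Z = 0 lies in [0, 2] — OK.
8. Y^2 + S^2 = (-1)^2 + 10^2 = 1 + 100 = 101 — OK.
9. Z + W + Y = 0 + (-4) + (-1) = -5, not -4 — violated.
10. Z * V = 0 * (-9) = 0, not 3 — violated.
11. 4W - 2Z = 4(-4) - 2(0) = -16, not -15 — violated.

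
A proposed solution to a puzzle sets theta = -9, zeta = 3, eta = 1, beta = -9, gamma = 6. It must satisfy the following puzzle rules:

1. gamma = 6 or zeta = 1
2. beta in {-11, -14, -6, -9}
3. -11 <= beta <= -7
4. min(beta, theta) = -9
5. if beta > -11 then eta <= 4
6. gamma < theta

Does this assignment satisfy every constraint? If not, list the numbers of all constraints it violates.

The assignment fails constraint 6.

1. gamma = 6 = 6 (first disjunct) — OK.
2. beta = -9 is in {-11, -14, -6, -9} — OK.
3. beta = -9 lies in [-11, -7] — OK.
4. min(-9, -9) = -9 — OK.
5. beta = -9 > -11, so we need eta ≤ 4; eta = 1 ≤ 4 — OK.
6. gamma = 6, theta = -9; 6 ≥ -9 (want <) — violated.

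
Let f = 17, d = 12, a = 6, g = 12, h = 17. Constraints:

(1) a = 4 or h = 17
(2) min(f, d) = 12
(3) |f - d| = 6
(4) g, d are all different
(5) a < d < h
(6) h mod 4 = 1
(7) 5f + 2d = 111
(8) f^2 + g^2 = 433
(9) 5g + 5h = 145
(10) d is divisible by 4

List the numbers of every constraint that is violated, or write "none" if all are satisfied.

(1) a = 6 ≠ 4, but h = 17 = 17 (second disjunct) — satisfied.
(2) min(17, 12) = 12 — satisfied.
(3) |17 - 12| = 5, not 6 — violated.
(4) g = d = 12, not all different — violated.
(5) values 6 < 12 < 17 — satisfied.
(6) 17 mod 4 = 1 — satisfied.
(7) 5f + 2d = 5(17) + 2(12) = 109, not 111 — violated.
(8) f^2 + g^2 = 17^2 + 12^2 = 289 + 144 = 433 — satisfied.
(9) 5g + 5h = 5(12) + 5(17) = 145 — satisfied.
(10) 12 / 4 = 3, so 4 divides 12 — satisfied.

No — constraints 3, 4, and 7 are not satisfied.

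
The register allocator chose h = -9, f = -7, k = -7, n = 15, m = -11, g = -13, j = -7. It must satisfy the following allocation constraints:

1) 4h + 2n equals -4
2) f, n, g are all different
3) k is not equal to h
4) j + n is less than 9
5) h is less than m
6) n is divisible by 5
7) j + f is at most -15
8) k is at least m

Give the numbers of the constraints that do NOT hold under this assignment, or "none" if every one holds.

1) 4h + 2n = 4(-9) + 2(15) = -6, not -4  false
2) values -7, 15, -13 are pairwise distinct  true
3) k = -7, h = -9; distinct  true
4) j + n = -7 + 15 = 8; 8 < 9  true
5) h = -9, m = -11; -9 ≥ -11 (want <)  false
6) 15 / 5 = 3, so 5 divides 15  true
7) j + f = -7 + (-7) = -14; -14 > -15, bound -15 not met  false
8) k = -7, m = -11; -7 ≥ -11  true

Constraints 1, 5, 7 are violated.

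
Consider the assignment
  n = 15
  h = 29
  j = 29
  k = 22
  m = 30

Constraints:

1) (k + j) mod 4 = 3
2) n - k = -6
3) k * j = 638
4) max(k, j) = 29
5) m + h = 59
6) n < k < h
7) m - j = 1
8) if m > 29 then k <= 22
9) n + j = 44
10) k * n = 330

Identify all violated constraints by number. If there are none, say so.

1) k + j = 51; 51 mod 4 = 3  OK
2) n - k = 15 - 22 = -7, not -6  FAIL
3) k * j = 22 * 29 = 638  OK
4) max(22, 29) = 29  OK
5) m + h = 30 + 29 = 59  OK
6) values 15 < 22 < 29  OK
7) m - j = 30 - 29 = 1  OK
8) m = 30 > 29, so we need k ≤ 22; k = 22 ≤ 22  OK
9) n + j = 15 + 29 = 44  OK
10) k * n = 22 * 15 = 330  OK

Constraint 2 is violated.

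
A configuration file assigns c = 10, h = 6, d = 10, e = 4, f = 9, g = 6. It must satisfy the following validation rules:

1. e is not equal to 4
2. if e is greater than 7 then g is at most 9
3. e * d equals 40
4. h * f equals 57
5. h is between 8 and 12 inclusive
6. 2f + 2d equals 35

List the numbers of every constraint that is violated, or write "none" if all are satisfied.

The assignment fails constraints 1, 4, 5, 6.

1. e = 4, but 4 is required to differ — violated.
2. e = 4, not > 7; antecedent false, conditional vacuously true — satisfied.
3. e * d = 4 * 10 = 40 — satisfied.
4. h * f = 6 * 9 = 54, not 57 — violated.
5. h = 6 is outside [8, 12] — violated.
6. 2f + 2d = 2(9) + 2(10) = 38, not 35 — violated.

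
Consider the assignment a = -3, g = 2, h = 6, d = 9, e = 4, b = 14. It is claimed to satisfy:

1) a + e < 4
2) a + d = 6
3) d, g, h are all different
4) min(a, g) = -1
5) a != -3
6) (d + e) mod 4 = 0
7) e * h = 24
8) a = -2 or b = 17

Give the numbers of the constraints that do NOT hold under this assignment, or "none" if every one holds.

1) a + e = -3 + 4 = 1; 1 < 4  true
2) a + d = -3 + 9 = 6  true
3) values 9, 2, 6 are pairwise distinct  true
4) min(-3, 2) = -3, not -1  false
5) a = -3, but -3 is required to differ  false
6) d + e = 13; 13 mod 4 = 1, not 0  false
7) e * h = 4 * 6 = 24  true
8) a = -3 ≠ -2 and b = 14 ≠ 17; both disjuncts false  false

No — constraints 4, 5, 6, 8 are not satisfied.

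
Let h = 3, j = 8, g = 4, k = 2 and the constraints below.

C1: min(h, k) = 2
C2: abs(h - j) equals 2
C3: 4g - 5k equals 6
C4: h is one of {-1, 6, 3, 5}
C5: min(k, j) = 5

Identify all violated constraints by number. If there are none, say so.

Violated: 2, 5.

C1: min(3, 2) = 2  holds
C2: abs(3 - 8) = 5, not 2  fails
C3: 4g - 5k = 4(4) - 5(2) = 6  holds
C4: h = 3 is in {-1, 6, 3, 5}  holds
C5: min(2, 8) = 2, not 5  fails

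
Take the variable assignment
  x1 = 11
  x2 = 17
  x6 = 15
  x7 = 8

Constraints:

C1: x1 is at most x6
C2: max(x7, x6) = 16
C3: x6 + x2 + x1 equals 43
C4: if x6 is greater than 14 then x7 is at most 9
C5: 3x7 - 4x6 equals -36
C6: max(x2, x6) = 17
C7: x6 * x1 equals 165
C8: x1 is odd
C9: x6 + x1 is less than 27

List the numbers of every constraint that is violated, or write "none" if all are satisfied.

Violated: 2.

C1: x1 = 11, x6 = 15; 11 ≤ 15  ✓
C2: max(8, 15) = 15, not 16  ✗
C3: x6 + x2 + x1 = 15 + 17 + 11 = 43  ✓
C4: x6 = 15 > 14, so we need x7 ≤ 9; x7 = 8 ≤ 9  ✓
C5: 3x7 - 4x6 = 3(8) - 4(15) = -36  ✓
C6: max(17, 15) = 17  ✓
C7: x6 * x1 = 15 * 11 = 165  ✓
C8: x1 = 11 is odd  ✓
C9: x6 + x1 = 15 + 11 = 26; 26 < 27  ✓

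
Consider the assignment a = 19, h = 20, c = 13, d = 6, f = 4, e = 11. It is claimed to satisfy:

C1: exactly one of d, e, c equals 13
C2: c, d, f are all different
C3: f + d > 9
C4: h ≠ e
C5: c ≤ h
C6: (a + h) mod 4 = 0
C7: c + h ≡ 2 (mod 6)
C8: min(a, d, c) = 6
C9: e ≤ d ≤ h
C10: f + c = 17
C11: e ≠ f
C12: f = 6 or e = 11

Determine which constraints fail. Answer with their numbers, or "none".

The assignment fails constraints 6, 7, and 9.

C1: d=6, e=11, c=13; 1 of them equals 13 — holds.
C2: values 13, 6, 4 are pairwise distinct — holds.
C3: f + d = 4 + 6 = 10; 10 > 9 — holds.
C4: h = 20, e = 11; distinct — holds.
C5: c = 13, h = 20; 13 ≤ 20 — holds.
C6: a + h = 39; 39 mod 4 = 3, not 0 — does not hold.
C7: c + h = 33; 33 mod 6 = 3, not 2 — does not hold.
C8: min(19, 6, 13) = 6 — holds.
C9: values 11, 6, 20; e = 11 is not ≤ d = 6 — does not hold.
C10: f + c = 4 + 13 = 17 — holds.
C11: e = 11, f = 4; distinct — holds.
C12: f = 4 ≠ 6, but e = 11 = 11 (second disjunct) — holds.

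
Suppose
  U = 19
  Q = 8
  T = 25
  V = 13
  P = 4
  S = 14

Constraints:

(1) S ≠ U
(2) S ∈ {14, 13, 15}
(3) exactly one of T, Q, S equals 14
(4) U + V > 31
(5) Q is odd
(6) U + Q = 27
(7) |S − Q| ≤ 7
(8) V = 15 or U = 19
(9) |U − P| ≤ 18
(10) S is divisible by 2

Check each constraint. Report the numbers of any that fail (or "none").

(1) S = 14, U = 19; distinct — holds.
(2) S = 14 is in {14, 13, 15} — holds.
(3) T=25, Q=8, S=14; 1 of them equals 14 — holds.
(4) U + V = 19 + 13 = 32; 32 > 31 — holds.
(5) Q = 8 is even — fails.
(6) U + Q = 19 + 8 = 27 — holds.
(7) |14 − 8| = 6; 6 ≤ 7 — holds.
(8) V = 13 ≠ 15, but U = 19 = 19 (second disjunct) — holds.
(9) |19 − 4| = 15; 15 ≤ 18 — holds.
(10) 14 / 2 = 7, so 2 divides 14 — holds.

No — constraint 5 is not satisfied.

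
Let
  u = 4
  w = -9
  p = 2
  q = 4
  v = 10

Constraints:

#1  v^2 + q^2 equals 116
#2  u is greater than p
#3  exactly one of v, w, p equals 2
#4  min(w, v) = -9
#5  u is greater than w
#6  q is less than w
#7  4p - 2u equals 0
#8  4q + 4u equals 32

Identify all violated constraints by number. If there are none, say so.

Constraint 6 does not hold.

#1 v^2 + q^2 = 10^2 + 4^2 = 100 + 16 = 116 — holds.
#2 u = 4, p = 2; 4 > 2 — holds.
#3 v=10, w=-9, p=2; 1 of them equals 2 — holds.
#4 min(-9, 10) = -9 — holds.
#5 u = 4, w = -9; 4 > -9 — holds.
#6 q = 4, w = -9; 4 ≥ -9 (want <) — fails.
#7 4p - 2u = 4(2) - 2(4) = 0 — holds.
#8 4q + 4u = 4(4) + 4(4) = 32 — holds.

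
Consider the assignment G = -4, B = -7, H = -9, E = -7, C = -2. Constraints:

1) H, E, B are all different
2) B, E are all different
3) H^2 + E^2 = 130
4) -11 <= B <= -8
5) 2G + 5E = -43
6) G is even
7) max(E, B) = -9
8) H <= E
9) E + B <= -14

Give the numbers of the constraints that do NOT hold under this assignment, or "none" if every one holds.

1) E = B = -7, not all different — fails.
2) B = E = -7, not all different — fails.
3) H^2 + E^2 = (-9)^2 + (-7)^2 = 81 + 49 = 130 — holds.
4) B = -7 is outside [-11, -8] — fails.
5) 2G + 5E = 2(-4) + 5(-7) = -43 — holds.
6) G = -4 is even — holds.
7) max(-7, -7) = -7, not -9 — fails.
8) H = -9, E = -7; -9 ≤ -7 — holds.
9) E + B = -7 + (-7) = -14; -14 ≤ -14 — holds.

The assignment fails constraints 1, 2, 4, and 7.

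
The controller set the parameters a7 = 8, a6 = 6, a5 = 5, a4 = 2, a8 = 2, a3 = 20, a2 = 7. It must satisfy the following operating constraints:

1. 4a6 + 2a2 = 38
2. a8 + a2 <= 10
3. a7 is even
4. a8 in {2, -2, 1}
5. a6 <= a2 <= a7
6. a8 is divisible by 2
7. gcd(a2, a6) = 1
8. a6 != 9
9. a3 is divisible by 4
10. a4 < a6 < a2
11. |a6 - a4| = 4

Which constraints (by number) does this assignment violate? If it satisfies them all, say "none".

1. 4a6 + 2a2 = 4(6) + 2(7) = 38 — holds.
2. a8 + a2 = 2 + 7 = 9; 9 ≤ 10 — holds.
3. a7 = 8 is even — holds.
4. a8 = 2 is in {2, -2, 1} — holds.
5. values 6 <= 7 <= 8 — holds.
6. 2 / 2 = 1, so 2 divides 2 — holds.
7. gcd(7, 6) = 1 — holds.
8. a6 = 6, and 6 ≠ 9 — holds.
9. 20 / 4 = 5, so 4 divides 20 — holds.
10. values 2 < 6 < 7 — holds.
11. |6 - 2| = 4 — holds.

None — every constraint holds.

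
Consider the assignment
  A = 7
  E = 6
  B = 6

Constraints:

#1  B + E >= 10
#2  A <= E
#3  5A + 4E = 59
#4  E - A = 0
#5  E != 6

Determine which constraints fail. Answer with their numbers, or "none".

#1 B + E = 6 + 6 = 12; 12 ≥ 10  ✓
#2 A = 7, E = 6; 7 > 6 (want ≤)  ✗
#3 5A + 4E = 5(7) + 4(6) = 59  ✓
#4 E - A = 6 - 7 = -1, not 0  ✗
#5 E = 6, but 6 is required to differ  ✗

Violated: 2, 4, and 5.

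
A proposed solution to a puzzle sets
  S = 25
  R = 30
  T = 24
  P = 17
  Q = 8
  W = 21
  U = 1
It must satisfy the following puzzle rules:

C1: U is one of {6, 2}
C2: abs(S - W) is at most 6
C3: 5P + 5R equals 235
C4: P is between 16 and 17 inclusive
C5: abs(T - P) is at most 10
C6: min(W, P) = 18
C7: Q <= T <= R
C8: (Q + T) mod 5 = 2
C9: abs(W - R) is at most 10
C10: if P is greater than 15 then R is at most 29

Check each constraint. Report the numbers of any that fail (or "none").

The assignment fails constraints 1, 6, and 10.

C1: U = 1 is not in {6, 2} — does not hold.
C2: abs(25 - 21) = 4; 4 ≤ 6 — holds.
C3: 5P + 5R = 5(17) + 5(30) = 235 — holds.
C4: P = 17 lies in [16, 17] — holds.
C5: abs(24 - 17) = 7; 7 ≤ 10 — holds.
C6: min(21, 17) = 17, not 18 — does not hold.
C7: values 8 <= 24 <= 30 — holds.
C8: Q + T = 32; 32 mod 5 = 2 — holds.
C9: abs(21 - 30) = 9; 9 ≤ 10 — holds.
C10: P = 17 > 15, so we need R ≤ 29; but R = 30 > 29 — does not hold.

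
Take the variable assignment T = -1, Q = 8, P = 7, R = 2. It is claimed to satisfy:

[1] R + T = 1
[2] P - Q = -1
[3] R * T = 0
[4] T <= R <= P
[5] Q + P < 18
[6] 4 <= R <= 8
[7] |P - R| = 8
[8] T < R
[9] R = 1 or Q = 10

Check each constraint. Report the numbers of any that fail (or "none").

[1] R + T = 2 + (-1) = 1 — holds.
[2] P - Q = 7 - 8 = -1 — holds.
[3] R * T = 2 * (-1) = -2, not 0 — does not hold.
[4] values -1 <= 2 <= 7 — holds.
[5] Q + P = 8 + 7 = 15; 15 < 18 — holds.
[6] R = 2 is outside [4, 8] — does not hold.
[7] |7 - 2| = 5, not 8 — does not hold.
[8] T = -1, R = 2; -1 < 2 — holds.
[9] R = 2 ≠ 1 and Q = 8 ≠ 10; both disjuncts false — does not hold.

No — constraints 3, 6, 7, and 9 are not satisfied.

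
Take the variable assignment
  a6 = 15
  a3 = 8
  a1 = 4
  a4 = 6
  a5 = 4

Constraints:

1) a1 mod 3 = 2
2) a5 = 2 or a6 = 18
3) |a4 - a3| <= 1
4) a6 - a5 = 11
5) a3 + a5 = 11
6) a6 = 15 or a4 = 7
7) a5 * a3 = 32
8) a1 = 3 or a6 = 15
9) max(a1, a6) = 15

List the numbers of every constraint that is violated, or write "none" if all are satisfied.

The assignment fails constraints 1, 2, 3, and 5.

1) 4 mod 3 = 1, not 2  ✗
2) a5 = 4 ≠ 2 and a6 = 15 ≠ 18; both disjuncts false  ✗
3) |6 - 8| = 2; 2 > 1, exceeds bound 1  ✗
4) a6 - a5 = 15 - 4 = 11  ✓
5) a3 + a5 = 8 + 4 = 12, not 11  ✗
6) a6 = 15 = 15 (first disjunct)  ✓
7) a5 * a3 = 4 * 8 = 32  ✓
8) a1 = 4 ≠ 3, but a6 = 15 = 15 (second disjunct)  ✓
9) max(4, 15) = 15  ✓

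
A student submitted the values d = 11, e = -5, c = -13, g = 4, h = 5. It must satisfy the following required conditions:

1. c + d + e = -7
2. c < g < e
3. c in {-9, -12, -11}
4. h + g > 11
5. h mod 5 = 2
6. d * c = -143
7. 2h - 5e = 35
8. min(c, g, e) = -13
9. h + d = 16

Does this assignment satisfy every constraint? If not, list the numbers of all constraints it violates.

1. c + d + e = -13 + 11 + (-5) = -7 — satisfied.
2. values -13, 4, -5; g = 4 is not < e = -5 — violated.
3. c = -13 is not in {-9, -12, -11} — violated.
4. h + g = 5 + 4 = 9; 9 ≤ 11, bound 11 not met — violated.
5. 5 mod 5 = 0, not 2 — violated.
6. d * c = 11 * (-13) = -143 — satisfied.
7. 2h - 5e = 2(5) - 5(-5) = 35 — satisfied.
8. min(-13, 4, -5) = -13 — satisfied.
9. h + d = 5 + 11 = 16 — satisfied.

The assignment fails constraints 2, 3, 4, and 5.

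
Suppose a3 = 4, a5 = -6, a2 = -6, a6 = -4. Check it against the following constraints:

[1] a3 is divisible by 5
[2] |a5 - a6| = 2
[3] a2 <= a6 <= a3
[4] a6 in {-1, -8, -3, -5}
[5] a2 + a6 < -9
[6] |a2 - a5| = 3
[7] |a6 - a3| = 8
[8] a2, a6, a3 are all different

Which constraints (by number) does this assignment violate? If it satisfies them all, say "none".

[1] 4 = 5*0 + 4, so 5 does not divide 4  ✘
[2] |-6 - (-4)| = 2  ✔
[3] values -6 <= -4 <= 4  ✔
[4] a6 = -4 is not in {-1, -8, -3, -5}  ✘
[5] a2 + a6 = -6 + (-4) = -10; -10 < -9  ✔
[6] |-6 - (-6)| = 0, not 3  ✘
[7] |-4 - 4| = 8  ✔
[8] values -6, -4, 4 are pairwise distinct  ✔

No — constraints 1, 4, and 6 are not satisfied.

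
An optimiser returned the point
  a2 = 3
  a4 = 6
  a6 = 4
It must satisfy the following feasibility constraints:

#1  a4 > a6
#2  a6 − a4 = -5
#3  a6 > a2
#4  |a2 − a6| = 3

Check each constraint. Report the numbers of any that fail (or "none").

#1 a4 = 6, a6 = 4; 6 > 4 — OK.
#2 a6 − a4 = 4 − 6 = -2, not -5 — violated.
#3 a6 = 4, a2 = 3; 4 > 3 — OK.
#4 |3 − 4| = 1, not 3 — violated.

No — constraints 2, 4 are not satisfied.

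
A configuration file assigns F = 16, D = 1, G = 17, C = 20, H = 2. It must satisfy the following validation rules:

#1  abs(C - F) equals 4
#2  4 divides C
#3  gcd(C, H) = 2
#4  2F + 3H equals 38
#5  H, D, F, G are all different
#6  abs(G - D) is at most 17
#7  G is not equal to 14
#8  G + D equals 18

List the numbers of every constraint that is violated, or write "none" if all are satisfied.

#1 abs(20 - 16) = 4  OK
#2 20 / 4 = 5, so 4 divides 20  OK
#3 gcd(20, 2) = 2  OK
#4 2F + 3H = 2(16) + 3(2) = 38  OK
#5 values 2, 1, 16, 17 are pairwise distinct  OK
#6 abs(17 - 1) = 16; 16 ≤ 17  OK
#7 G = 17, and 17 ≠ 14  OK
#8 G + D = 17 + 1 = 18  OK

All constraints are satisfied.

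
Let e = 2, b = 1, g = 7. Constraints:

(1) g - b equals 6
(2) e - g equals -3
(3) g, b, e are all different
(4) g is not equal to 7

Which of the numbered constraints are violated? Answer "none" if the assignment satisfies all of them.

(1) g - b = 7 - 1 = 6  ✓
(2) e - g = 2 - 7 = -5, not -3  ✗
(3) values 7, 1, 2 are pairwise distinct  ✓
(4) g = 7, but 7 is required to differ  ✗

Violated: 2 and 4.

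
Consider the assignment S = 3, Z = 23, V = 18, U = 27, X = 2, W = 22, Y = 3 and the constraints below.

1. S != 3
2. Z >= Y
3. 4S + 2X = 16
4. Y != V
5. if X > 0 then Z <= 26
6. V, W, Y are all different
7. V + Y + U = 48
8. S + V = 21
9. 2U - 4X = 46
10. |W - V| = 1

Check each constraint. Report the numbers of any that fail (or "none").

No — constraints 1 and 10 are not satisfied.

1. S = 3, but 3 is required to differ — violated.
2. Z = 23, Y = 3; 23 ≥ 3 — OK.
3. 4S + 2X = 4(3) + 2(2) = 16 — OK.
4. Y = 3, V = 18; distinct — OK.
5. X = 2 > 0, so we need Z ≤ 26; Z = 23 ≤ 26 — OK.
6. values 18, 22, 3 are pairwise distinct — OK.
7. V + Y + U = 18 + 3 + 27 = 48 — OK.
8. S + V = 3 + 18 = 21 — OK.
9. 2U - 4X = 2(27) - 4(2) = 46 — OK.
10. |22 - 18| = 4, not 1 — violated.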